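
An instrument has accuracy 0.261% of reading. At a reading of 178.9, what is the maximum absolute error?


Absolute error = (accuracy% / 100) * reading.
Error = (0.261 / 100) * 178.9
Error = 0.00261 * 178.9
Error = 0.4669

0.4669


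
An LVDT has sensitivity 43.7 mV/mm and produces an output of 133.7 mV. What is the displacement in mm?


Displacement = Vout / sensitivity.
d = 133.7 / 43.7
d = 3.059 mm

3.059 mm


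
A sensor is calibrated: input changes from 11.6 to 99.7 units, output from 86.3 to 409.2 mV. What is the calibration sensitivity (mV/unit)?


Sensitivity = (y2 - y1) / (x2 - x1).
S = (409.2 - 86.3) / (99.7 - 11.6)
S = 322.9 / 88.1
S = 3.6652 mV/unit

3.6652 mV/unit


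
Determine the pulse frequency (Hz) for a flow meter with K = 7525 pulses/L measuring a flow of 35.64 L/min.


Frequency = K * Q / 60 (converting L/min to L/s).
f = 7525 * 35.64 / 60
f = 268191.0 / 60
f = 4469.85 Hz

4469.85 Hz


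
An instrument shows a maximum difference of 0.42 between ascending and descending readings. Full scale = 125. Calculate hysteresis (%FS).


Hysteresis = (max difference / full scale) * 100%.
H = (0.42 / 125) * 100
H = 0.336 %FS

0.336 %FS


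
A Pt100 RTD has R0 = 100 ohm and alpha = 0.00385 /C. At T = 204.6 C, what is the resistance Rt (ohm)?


The RTD equation: Rt = R0 * (1 + alpha * T).
Rt = 100 * (1 + 0.00385 * 204.6)
Rt = 100 * (1 + 0.78771)
Rt = 100 * 1.78771
Rt = 178.771 ohm

178.771 ohm


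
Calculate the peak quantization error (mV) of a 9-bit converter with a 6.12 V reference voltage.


The maximum quantization error is +/- LSB/2.
LSB = Vref / 2^n = 6.12 / 512 = 0.01195313 V
Max error = LSB / 2 = 0.01195313 / 2 = 0.00597656 V
Max error = 5.9766 mV

5.9766 mV


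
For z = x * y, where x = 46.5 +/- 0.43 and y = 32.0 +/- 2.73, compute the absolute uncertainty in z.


For a product z = x*y, the relative uncertainty is:
uz/z = sqrt((ux/x)^2 + (uy/y)^2)
Relative uncertainties: ux/x = 0.43/46.5 = 0.009247
uy/y = 2.73/32.0 = 0.085312
z = 46.5 * 32.0 = 1488.0
uz = 1488.0 * sqrt(0.009247^2 + 0.085312^2) = 127.689

127.689


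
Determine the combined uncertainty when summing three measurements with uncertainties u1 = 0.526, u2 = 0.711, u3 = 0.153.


For a sum of independent quantities, uc = sqrt(u1^2 + u2^2 + u3^2).
uc = sqrt(0.526^2 + 0.711^2 + 0.153^2)
uc = sqrt(0.276676 + 0.505521 + 0.023409)
uc = 0.8976

0.8976


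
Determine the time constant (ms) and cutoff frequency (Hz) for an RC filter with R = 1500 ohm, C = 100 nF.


Time constant: tau = R * C.
tau = 1500 * 1.00e-07 = 0.00015 s
tau = 0.15 ms
Cutoff frequency: fc = 1 / (2*pi*R*C).
fc = 1 / (2*pi*0.00015) = 1061.03 Hz

tau = 0.15 ms, fc = 1061.03 Hz


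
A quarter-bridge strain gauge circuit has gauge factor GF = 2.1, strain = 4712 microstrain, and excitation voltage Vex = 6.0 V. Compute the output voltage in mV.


Quarter bridge output: Vout = (GF * epsilon * Vex) / 4.
Vout = (2.1 * 4712e-6 * 6.0) / 4
Vout = 0.0593712 / 4 V
Vout = 0.0148428 V = 14.8428 mV

14.8428 mV


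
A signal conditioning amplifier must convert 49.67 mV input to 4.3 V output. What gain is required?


Gain = Vout / Vin (converting to same units).
G = 4.3 V / 49.67 mV
G = 4300.0 mV / 49.67 mV
G = 86.57

86.57


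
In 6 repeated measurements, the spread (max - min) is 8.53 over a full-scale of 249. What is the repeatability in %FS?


Repeatability = (spread / full scale) * 100%.
R = (8.53 / 249) * 100
R = 3.426 %FS

3.426 %FS


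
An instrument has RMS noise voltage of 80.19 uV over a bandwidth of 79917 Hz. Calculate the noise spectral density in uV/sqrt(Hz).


Noise spectral density = Vrms / sqrt(BW).
NSD = 80.19 / sqrt(79917)
NSD = 80.19 / 282.6959
NSD = 0.2837 uV/sqrt(Hz)

0.2837 uV/sqrt(Hz)


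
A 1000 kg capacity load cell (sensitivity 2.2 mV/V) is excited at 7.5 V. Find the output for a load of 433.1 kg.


Vout = rated_output * Vex * (load / capacity).
Vout = 2.2 * 7.5 * (433.1 / 1000)
Vout = 2.2 * 7.5 * 0.4331
Vout = 7.146 mV

7.146 mV


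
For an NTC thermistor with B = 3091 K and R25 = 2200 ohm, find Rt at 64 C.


NTC thermistor equation: Rt = R25 * exp(B * (1/T - 1/T25)).
T in Kelvin: 337.15 K, T25 = 298.15 K
1/T - 1/T25 = 1/337.15 - 1/298.15 = -0.00038798
B * (1/T - 1/T25) = 3091 * -0.00038798 = -1.1992
Rt = 2200 * exp(-1.1992) = 663.1 ohm

663.1 ohm


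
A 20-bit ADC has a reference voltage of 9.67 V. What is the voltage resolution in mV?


The resolution (LSB) of an ADC is Vref / 2^n.
LSB = 9.67 / 2^20
LSB = 9.67 / 1048576
LSB = 9.22e-06 V = 0.00922203 mV

0.00922203 mV


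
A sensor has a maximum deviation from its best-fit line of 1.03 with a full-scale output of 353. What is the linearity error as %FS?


Linearity error = (max deviation / full scale) * 100%.
Linearity = (1.03 / 353) * 100
Linearity = 0.292 %FS

0.292 %FS


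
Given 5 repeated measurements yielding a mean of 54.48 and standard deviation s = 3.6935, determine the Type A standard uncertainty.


The standard uncertainty for Type A evaluation is u = s / sqrt(n).
u = 3.6935 / sqrt(5)
u = 3.6935 / 2.2361
u = 1.6518

1.6518


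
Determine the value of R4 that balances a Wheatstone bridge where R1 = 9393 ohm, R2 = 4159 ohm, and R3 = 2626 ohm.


At balance: R1*R4 = R2*R3, so R4 = R2*R3/R1.
R4 = 4159 * 2626 / 9393
R4 = 10921534 / 9393
R4 = 1162.73 ohm

1162.73 ohm


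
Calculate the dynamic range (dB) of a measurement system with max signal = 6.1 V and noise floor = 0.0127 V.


Dynamic range = 20 * log10(Vmax / Vnoise).
DR = 20 * log10(6.1 / 0.0127)
DR = 20 * log10(480.31)
DR = 53.63 dB

53.63 dB


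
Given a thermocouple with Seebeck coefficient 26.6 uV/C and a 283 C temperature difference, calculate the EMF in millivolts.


The thermocouple output V = sensitivity * dT.
V = 26.6 uV/C * 283 C
V = 7527.8 uV
V = 7.528 mV

7.528 mV


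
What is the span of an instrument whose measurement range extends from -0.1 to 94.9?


Span = upper range - lower range.
Span = 94.9 - (-0.1)
Span = 95.0

95.0


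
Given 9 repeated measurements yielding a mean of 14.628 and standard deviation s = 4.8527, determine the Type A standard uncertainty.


The standard uncertainty for Type A evaluation is u = s / sqrt(n).
u = 4.8527 / sqrt(9)
u = 4.8527 / 3.0
u = 1.6176

1.6176


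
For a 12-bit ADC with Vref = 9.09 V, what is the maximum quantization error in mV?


The maximum quantization error is +/- LSB/2.
LSB = Vref / 2^n = 9.09 / 4096 = 0.00221924 V
Max error = LSB / 2 = 0.00221924 / 2 = 0.00110962 V
Max error = 1.1096 mV

1.1096 mV


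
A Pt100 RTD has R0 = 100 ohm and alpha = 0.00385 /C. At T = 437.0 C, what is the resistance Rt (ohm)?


The RTD equation: Rt = R0 * (1 + alpha * T).
Rt = 100 * (1 + 0.00385 * 437.0)
Rt = 100 * (1 + 1.68245)
Rt = 100 * 2.68245
Rt = 268.245 ohm

268.245 ohm


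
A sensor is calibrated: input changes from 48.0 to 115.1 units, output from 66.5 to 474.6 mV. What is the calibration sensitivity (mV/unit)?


Sensitivity = (y2 - y1) / (x2 - x1).
S = (474.6 - 66.5) / (115.1 - 48.0)
S = 408.1 / 67.1
S = 6.082 mV/unit

6.082 mV/unit


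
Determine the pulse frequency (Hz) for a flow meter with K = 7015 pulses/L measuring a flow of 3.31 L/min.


Frequency = K * Q / 60 (converting L/min to L/s).
f = 7015 * 3.31 / 60
f = 23219.65 / 60
f = 386.99 Hz

386.99 Hz


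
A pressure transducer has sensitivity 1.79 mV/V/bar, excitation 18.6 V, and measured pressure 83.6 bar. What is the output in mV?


Output = sensitivity * Vex * P.
Vout = 1.79 * 18.6 * 83.6
Vout = 33.294 * 83.6
Vout = 2783.38 mV

2783.38 mV


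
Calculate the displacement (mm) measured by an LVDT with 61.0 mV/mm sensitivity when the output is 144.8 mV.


Displacement = Vout / sensitivity.
d = 144.8 / 61.0
d = 2.374 mm

2.374 mm


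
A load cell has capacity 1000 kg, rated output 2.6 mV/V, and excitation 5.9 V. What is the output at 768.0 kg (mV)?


Vout = rated_output * Vex * (load / capacity).
Vout = 2.6 * 5.9 * (768.0 / 1000)
Vout = 2.6 * 5.9 * 0.768
Vout = 11.781 mV

11.781 mV


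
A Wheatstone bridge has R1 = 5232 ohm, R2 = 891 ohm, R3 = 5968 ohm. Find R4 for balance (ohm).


At balance: R1*R4 = R2*R3, so R4 = R2*R3/R1.
R4 = 891 * 5968 / 5232
R4 = 5317488 / 5232
R4 = 1016.34 ohm

1016.34 ohm


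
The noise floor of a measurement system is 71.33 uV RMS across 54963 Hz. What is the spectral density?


Noise spectral density = Vrms / sqrt(BW).
NSD = 71.33 / sqrt(54963)
NSD = 71.33 / 234.4419
NSD = 0.3043 uV/sqrt(Hz)

0.3043 uV/sqrt(Hz)


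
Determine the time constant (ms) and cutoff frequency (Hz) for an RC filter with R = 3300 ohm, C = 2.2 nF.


Time constant: tau = R * C.
tau = 3300 * 2.20e-09 = 7.26e-06 s
tau = 0.0073 ms
Cutoff frequency: fc = 1 / (2*pi*R*C).
fc = 1 / (2*pi*7.26e-06) = 21922.17 Hz

tau = 0.0073 ms, fc = 21922.17 Hz


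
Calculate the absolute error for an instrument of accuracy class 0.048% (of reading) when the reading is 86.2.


Absolute error = (accuracy% / 100) * reading.
Error = (0.048 / 100) * 86.2
Error = 0.00048 * 86.2
Error = 0.0414

0.0414


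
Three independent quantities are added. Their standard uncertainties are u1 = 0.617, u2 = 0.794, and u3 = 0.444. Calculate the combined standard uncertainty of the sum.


For a sum of independent quantities, uc = sqrt(u1^2 + u2^2 + u3^2).
uc = sqrt(0.617^2 + 0.794^2 + 0.444^2)
uc = sqrt(0.380689 + 0.630436 + 0.197136)
uc = 1.0992

1.0992


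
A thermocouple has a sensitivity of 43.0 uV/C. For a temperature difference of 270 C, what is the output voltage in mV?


The thermocouple output V = sensitivity * dT.
V = 43.0 uV/C * 270 C
V = 11610.0 uV
V = 11.61 mV

11.61 mV


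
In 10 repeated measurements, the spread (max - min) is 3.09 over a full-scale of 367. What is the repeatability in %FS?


Repeatability = (spread / full scale) * 100%.
R = (3.09 / 367) * 100
R = 0.842 %FS

0.842 %FS


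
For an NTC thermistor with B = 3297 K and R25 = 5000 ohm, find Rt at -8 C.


NTC thermistor equation: Rt = R25 * exp(B * (1/T - 1/T25)).
T in Kelvin: 265.15 K, T25 = 298.15 K
1/T - 1/T25 = 1/265.15 - 1/298.15 = 0.00041743
B * (1/T - 1/T25) = 3297 * 0.00041743 = 1.3763
Rt = 5000 * exp(1.3763) = 19800.7 ohm

19800.7 ohm


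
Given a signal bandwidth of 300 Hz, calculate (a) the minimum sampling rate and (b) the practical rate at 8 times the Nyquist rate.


By Nyquist theorem, fs_min = 2 * fmax.
fs_min = 2 * 300 = 600 Hz
Practical rate = 8 * fs_min = 8 * 600 = 4800 Hz

fs_min = 600 Hz, fs_practical = 4800 Hz


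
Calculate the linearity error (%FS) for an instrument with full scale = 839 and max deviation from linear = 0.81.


Linearity error = (max deviation / full scale) * 100%.
Linearity = (0.81 / 839) * 100
Linearity = 0.097 %FS

0.097 %FS


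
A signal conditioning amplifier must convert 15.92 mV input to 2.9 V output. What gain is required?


Gain = Vout / Vin (converting to same units).
G = 2.9 V / 15.92 mV
G = 2900.0 mV / 15.92 mV
G = 182.16

182.16


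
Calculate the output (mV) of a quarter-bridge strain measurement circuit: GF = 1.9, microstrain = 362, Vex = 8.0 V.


Quarter bridge output: Vout = (GF * epsilon * Vex) / 4.
Vout = (1.9 * 362e-6 * 8.0) / 4
Vout = 0.0055024 / 4 V
Vout = 0.0013756 V = 1.3756 mV

1.3756 mV


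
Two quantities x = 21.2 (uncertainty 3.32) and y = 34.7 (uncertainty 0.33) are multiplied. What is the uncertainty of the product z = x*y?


For a product z = x*y, the relative uncertainty is:
uz/z = sqrt((ux/x)^2 + (uy/y)^2)
Relative uncertainties: ux/x = 3.32/21.2 = 0.156604
uy/y = 0.33/34.7 = 0.00951
z = 21.2 * 34.7 = 735.6
uz = 735.6 * sqrt(0.156604^2 + 0.00951^2) = 115.416

115.416


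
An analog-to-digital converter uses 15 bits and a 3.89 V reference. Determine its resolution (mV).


The resolution (LSB) of an ADC is Vref / 2^n.
LSB = 3.89 / 2^15
LSB = 3.89 / 32768
LSB = 0.00011871 V = 0.11871338 mV

0.11871338 mV


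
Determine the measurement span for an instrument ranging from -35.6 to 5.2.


Span = upper range - lower range.
Span = 5.2 - (-35.6)
Span = 40.8

40.8


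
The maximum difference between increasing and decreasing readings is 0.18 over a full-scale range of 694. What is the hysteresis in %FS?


Hysteresis = (max difference / full scale) * 100%.
H = (0.18 / 694) * 100
H = 0.026 %FS

0.026 %FS


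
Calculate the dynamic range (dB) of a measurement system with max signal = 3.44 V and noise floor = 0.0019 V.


Dynamic range = 20 * log10(Vmax / Vnoise).
DR = 20 * log10(3.44 / 0.0019)
DR = 20 * log10(1810.53)
DR = 65.16 dB

65.16 dB


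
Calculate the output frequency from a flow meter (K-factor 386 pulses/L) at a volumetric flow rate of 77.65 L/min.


Frequency = K * Q / 60 (converting L/min to L/s).
f = 386 * 77.65 / 60
f = 29972.9 / 60
f = 499.55 Hz

499.55 Hz


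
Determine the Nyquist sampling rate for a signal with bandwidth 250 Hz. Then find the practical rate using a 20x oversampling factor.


By Nyquist theorem, fs_min = 2 * fmax.
fs_min = 2 * 250 = 500 Hz
Practical rate = 20 * fs_min = 20 * 500 = 10000 Hz

fs_min = 500 Hz, fs_practical = 10000 Hz


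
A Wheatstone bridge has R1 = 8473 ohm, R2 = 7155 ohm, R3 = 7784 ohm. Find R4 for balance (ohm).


At balance: R1*R4 = R2*R3, so R4 = R2*R3/R1.
R4 = 7155 * 7784 / 8473
R4 = 55694520 / 8473
R4 = 6573.18 ohm

6573.18 ohm


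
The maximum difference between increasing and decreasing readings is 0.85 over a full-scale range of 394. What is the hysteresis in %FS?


Hysteresis = (max difference / full scale) * 100%.
H = (0.85 / 394) * 100
H = 0.216 %FS

0.216 %FS


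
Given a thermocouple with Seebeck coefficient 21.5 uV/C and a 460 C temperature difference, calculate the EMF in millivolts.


The thermocouple output V = sensitivity * dT.
V = 21.5 uV/C * 460 C
V = 9890.0 uV
V = 9.89 mV

9.89 mV


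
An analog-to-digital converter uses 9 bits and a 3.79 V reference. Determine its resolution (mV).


The resolution (LSB) of an ADC is Vref / 2^n.
LSB = 3.79 / 2^9
LSB = 3.79 / 512
LSB = 0.00740234 V = 7.40234375 mV

7.40234375 mV


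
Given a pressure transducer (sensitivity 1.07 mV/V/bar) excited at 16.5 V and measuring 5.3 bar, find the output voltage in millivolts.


Output = sensitivity * Vex * P.
Vout = 1.07 * 16.5 * 5.3
Vout = 17.655 * 5.3
Vout = 93.57 mV

93.57 mV


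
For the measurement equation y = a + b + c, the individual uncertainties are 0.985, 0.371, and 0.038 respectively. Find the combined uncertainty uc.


For a sum of independent quantities, uc = sqrt(u1^2 + u2^2 + u3^2).
uc = sqrt(0.985^2 + 0.371^2 + 0.038^2)
uc = sqrt(0.970225 + 0.137641 + 0.001444)
uc = 1.0532

1.0532


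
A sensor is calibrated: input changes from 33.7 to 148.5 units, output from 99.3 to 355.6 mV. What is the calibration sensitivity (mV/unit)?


Sensitivity = (y2 - y1) / (x2 - x1).
S = (355.6 - 99.3) / (148.5 - 33.7)
S = 256.3 / 114.8
S = 2.2326 mV/unit

2.2326 mV/unit


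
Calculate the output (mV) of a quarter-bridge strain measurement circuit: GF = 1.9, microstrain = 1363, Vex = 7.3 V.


Quarter bridge output: Vout = (GF * epsilon * Vex) / 4.
Vout = (1.9 * 1363e-6 * 7.3) / 4
Vout = 0.01890481 / 4 V
Vout = 0.0047262 V = 4.7262 mV

4.7262 mV


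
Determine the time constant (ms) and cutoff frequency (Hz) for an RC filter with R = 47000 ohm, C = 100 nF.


Time constant: tau = R * C.
tau = 47000 * 1.00e-07 = 0.0047 s
tau = 4.7 ms
Cutoff frequency: fc = 1 / (2*pi*R*C).
fc = 1 / (2*pi*0.0047) = 33.86 Hz

tau = 4.7 ms, fc = 33.86 Hz


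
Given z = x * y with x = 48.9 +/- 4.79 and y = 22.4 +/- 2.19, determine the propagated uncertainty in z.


For a product z = x*y, the relative uncertainty is:
uz/z = sqrt((ux/x)^2 + (uy/y)^2)
Relative uncertainties: ux/x = 4.79/48.9 = 0.097955
uy/y = 2.19/22.4 = 0.097768
z = 48.9 * 22.4 = 1095.4
uz = 1095.4 * sqrt(0.097955^2 + 0.097768^2) = 151.595

151.595


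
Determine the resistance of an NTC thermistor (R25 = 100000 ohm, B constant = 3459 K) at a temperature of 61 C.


NTC thermistor equation: Rt = R25 * exp(B * (1/T - 1/T25)).
T in Kelvin: 334.15 K, T25 = 298.15 K
1/T - 1/T25 = 1/334.15 - 1/298.15 = -0.00036135
B * (1/T - 1/T25) = 3459 * -0.00036135 = -1.2499
Rt = 100000 * exp(-1.2499) = 28653.2 ohm

28653.2 ohm


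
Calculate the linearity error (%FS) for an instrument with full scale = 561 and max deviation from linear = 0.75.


Linearity error = (max deviation / full scale) * 100%.
Linearity = (0.75 / 561) * 100
Linearity = 0.134 %FS

0.134 %FS


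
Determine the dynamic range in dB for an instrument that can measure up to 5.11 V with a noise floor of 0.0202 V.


Dynamic range = 20 * log10(Vmax / Vnoise).
DR = 20 * log10(5.11 / 0.0202)
DR = 20 * log10(252.97)
DR = 48.06 dB

48.06 dB


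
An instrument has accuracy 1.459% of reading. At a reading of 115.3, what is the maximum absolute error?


Absolute error = (accuracy% / 100) * reading.
Error = (1.459 / 100) * 115.3
Error = 0.01459 * 115.3
Error = 1.6822

1.6822


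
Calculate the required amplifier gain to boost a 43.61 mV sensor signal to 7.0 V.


Gain = Vout / Vin (converting to same units).
G = 7.0 V / 43.61 mV
G = 7000.0 mV / 43.61 mV
G = 160.51

160.51


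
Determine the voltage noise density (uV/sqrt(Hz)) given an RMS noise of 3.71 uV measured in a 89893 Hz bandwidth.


Noise spectral density = Vrms / sqrt(BW).
NSD = 3.71 / sqrt(89893)
NSD = 3.71 / 299.8216
NSD = 0.0124 uV/sqrt(Hz)

0.0124 uV/sqrt(Hz)


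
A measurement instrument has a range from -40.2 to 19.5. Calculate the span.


Span = upper range - lower range.
Span = 19.5 - (-40.2)
Span = 59.7

59.7


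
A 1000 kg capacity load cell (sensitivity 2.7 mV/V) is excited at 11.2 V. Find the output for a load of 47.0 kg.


Vout = rated_output * Vex * (load / capacity).
Vout = 2.7 * 11.2 * (47.0 / 1000)
Vout = 2.7 * 11.2 * 0.047
Vout = 1.421 mV

1.421 mV


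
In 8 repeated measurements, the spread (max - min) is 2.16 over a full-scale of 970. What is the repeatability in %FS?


Repeatability = (spread / full scale) * 100%.
R = (2.16 / 970) * 100
R = 0.223 %FS

0.223 %FS


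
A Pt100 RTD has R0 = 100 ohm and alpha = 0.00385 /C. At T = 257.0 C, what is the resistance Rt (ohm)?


The RTD equation: Rt = R0 * (1 + alpha * T).
Rt = 100 * (1 + 0.00385 * 257.0)
Rt = 100 * (1 + 0.98945)
Rt = 100 * 1.98945
Rt = 198.945 ohm

198.945 ohm


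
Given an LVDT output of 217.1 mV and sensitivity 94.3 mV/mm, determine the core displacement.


Displacement = Vout / sensitivity.
d = 217.1 / 94.3
d = 2.302 mm

2.302 mm


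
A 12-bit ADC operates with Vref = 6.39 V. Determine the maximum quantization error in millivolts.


The maximum quantization error is +/- LSB/2.
LSB = Vref / 2^n = 6.39 / 4096 = 0.00156006 V
Max error = LSB / 2 = 0.00156006 / 2 = 0.00078003 V
Max error = 0.78 mV

0.78 mV


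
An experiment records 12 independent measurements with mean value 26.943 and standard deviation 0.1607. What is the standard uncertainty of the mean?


The standard uncertainty for Type A evaluation is u = s / sqrt(n).
u = 0.1607 / sqrt(12)
u = 0.1607 / 3.4641
u = 0.0464

0.0464


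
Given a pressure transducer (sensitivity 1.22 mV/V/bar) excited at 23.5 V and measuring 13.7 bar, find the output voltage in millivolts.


Output = sensitivity * Vex * P.
Vout = 1.22 * 23.5 * 13.7
Vout = 28.67 * 13.7
Vout = 392.78 mV

392.78 mV


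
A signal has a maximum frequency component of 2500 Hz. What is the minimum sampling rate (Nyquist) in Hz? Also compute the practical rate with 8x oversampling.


By Nyquist theorem, fs_min = 2 * fmax.
fs_min = 2 * 2500 = 5000 Hz
Practical rate = 8 * fs_min = 8 * 5000 = 40000 Hz

fs_min = 5000 Hz, fs_practical = 40000 Hz


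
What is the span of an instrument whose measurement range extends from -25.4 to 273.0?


Span = upper range - lower range.
Span = 273.0 - (-25.4)
Span = 298.4

298.4


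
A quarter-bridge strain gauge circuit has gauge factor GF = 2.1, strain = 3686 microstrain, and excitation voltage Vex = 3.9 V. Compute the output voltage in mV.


Quarter bridge output: Vout = (GF * epsilon * Vex) / 4.
Vout = (2.1 * 3686e-6 * 3.9) / 4
Vout = 0.03018834 / 4 V
Vout = 0.00754709 V = 7.5471 mV

7.5471 mV


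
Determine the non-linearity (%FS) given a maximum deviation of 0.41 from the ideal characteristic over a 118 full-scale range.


Linearity error = (max deviation / full scale) * 100%.
Linearity = (0.41 / 118) * 100
Linearity = 0.347 %FS

0.347 %FS


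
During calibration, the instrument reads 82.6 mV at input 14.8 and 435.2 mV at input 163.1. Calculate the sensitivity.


Sensitivity = (y2 - y1) / (x2 - x1).
S = (435.2 - 82.6) / (163.1 - 14.8)
S = 352.6 / 148.3
S = 2.3776 mV/unit

2.3776 mV/unit


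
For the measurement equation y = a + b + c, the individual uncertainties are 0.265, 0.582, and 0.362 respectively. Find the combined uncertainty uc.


For a sum of independent quantities, uc = sqrt(u1^2 + u2^2 + u3^2).
uc = sqrt(0.265^2 + 0.582^2 + 0.362^2)
uc = sqrt(0.070225 + 0.338724 + 0.131044)
uc = 0.7348

0.7348


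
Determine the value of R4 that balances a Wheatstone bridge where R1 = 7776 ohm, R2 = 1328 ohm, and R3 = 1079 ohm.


At balance: R1*R4 = R2*R3, so R4 = R2*R3/R1.
R4 = 1328 * 1079 / 7776
R4 = 1432912 / 7776
R4 = 184.27 ohm

184.27 ohm


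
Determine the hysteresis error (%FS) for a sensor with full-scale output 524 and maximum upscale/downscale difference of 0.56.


Hysteresis = (max difference / full scale) * 100%.
H = (0.56 / 524) * 100
H = 0.107 %FS

0.107 %FS


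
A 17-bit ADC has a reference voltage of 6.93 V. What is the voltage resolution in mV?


The resolution (LSB) of an ADC is Vref / 2^n.
LSB = 6.93 / 2^17
LSB = 6.93 / 131072
LSB = 5.287e-05 V = 0.0528717 mV

0.0528717 mV


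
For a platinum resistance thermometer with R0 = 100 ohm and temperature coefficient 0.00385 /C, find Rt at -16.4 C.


The RTD equation: Rt = R0 * (1 + alpha * T).
Rt = 100 * (1 + 0.00385 * -16.4)
Rt = 100 * (1 + -0.06314)
Rt = 100 * 0.93686
Rt = 93.686 ohm

93.686 ohm


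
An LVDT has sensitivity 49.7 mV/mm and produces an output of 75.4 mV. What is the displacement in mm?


Displacement = Vout / sensitivity.
d = 75.4 / 49.7
d = 1.517 mm

1.517 mm


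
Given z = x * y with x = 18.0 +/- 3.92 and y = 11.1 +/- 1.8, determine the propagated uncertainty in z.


For a product z = x*y, the relative uncertainty is:
uz/z = sqrt((ux/x)^2 + (uy/y)^2)
Relative uncertainties: ux/x = 3.92/18.0 = 0.217778
uy/y = 1.8/11.1 = 0.162162
z = 18.0 * 11.1 = 199.8
uz = 199.8 * sqrt(0.217778^2 + 0.162162^2) = 54.25

54.25


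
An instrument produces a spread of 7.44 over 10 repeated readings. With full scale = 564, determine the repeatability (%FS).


Repeatability = (spread / full scale) * 100%.
R = (7.44 / 564) * 100
R = 1.319 %FS

1.319 %FS


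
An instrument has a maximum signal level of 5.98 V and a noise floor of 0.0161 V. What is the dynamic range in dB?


Dynamic range = 20 * log10(Vmax / Vnoise).
DR = 20 * log10(5.98 / 0.0161)
DR = 20 * log10(371.43)
DR = 51.4 dB

51.4 dB


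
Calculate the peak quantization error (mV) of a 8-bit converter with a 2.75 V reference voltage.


The maximum quantization error is +/- LSB/2.
LSB = Vref / 2^n = 2.75 / 256 = 0.01074219 V
Max error = LSB / 2 = 0.01074219 / 2 = 0.00537109 V
Max error = 5.3711 mV

5.3711 mV


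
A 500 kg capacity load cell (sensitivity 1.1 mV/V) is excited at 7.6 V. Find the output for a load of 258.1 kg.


Vout = rated_output * Vex * (load / capacity).
Vout = 1.1 * 7.6 * (258.1 / 500)
Vout = 1.1 * 7.6 * 0.5162
Vout = 4.315 mV

4.315 mV


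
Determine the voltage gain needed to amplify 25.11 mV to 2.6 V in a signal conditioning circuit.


Gain = Vout / Vin (converting to same units).
G = 2.6 V / 25.11 mV
G = 2600.0 mV / 25.11 mV
G = 103.54

103.54


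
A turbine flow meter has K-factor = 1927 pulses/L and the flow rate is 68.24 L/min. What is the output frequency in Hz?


Frequency = K * Q / 60 (converting L/min to L/s).
f = 1927 * 68.24 / 60
f = 131498.48 / 60
f = 2191.64 Hz

2191.64 Hz


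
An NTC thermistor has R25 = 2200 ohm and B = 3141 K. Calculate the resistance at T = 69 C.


NTC thermistor equation: Rt = R25 * exp(B * (1/T - 1/T25)).
T in Kelvin: 342.15 K, T25 = 298.15 K
1/T - 1/T25 = 1/342.15 - 1/298.15 = -0.00043132
B * (1/T - 1/T25) = 3141 * -0.00043132 = -1.3548
Rt = 2200 * exp(-1.3548) = 567.6 ohm

567.6 ohm


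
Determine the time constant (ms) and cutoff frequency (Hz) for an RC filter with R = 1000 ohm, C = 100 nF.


Time constant: tau = R * C.
tau = 1000 * 1.00e-07 = 0.0001 s
tau = 0.1 ms
Cutoff frequency: fc = 1 / (2*pi*R*C).
fc = 1 / (2*pi*0.0001) = 1591.55 Hz

tau = 0.1 ms, fc = 1591.55 Hz


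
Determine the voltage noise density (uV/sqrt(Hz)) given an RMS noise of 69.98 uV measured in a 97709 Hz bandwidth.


Noise spectral density = Vrms / sqrt(BW).
NSD = 69.98 / sqrt(97709)
NSD = 69.98 / 312.5844
NSD = 0.2239 uV/sqrt(Hz)

0.2239 uV/sqrt(Hz)


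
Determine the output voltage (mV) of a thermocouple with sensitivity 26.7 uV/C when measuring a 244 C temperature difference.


The thermocouple output V = sensitivity * dT.
V = 26.7 uV/C * 244 C
V = 6514.8 uV
V = 6.515 mV

6.515 mV


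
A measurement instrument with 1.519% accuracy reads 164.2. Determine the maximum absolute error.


Absolute error = (accuracy% / 100) * reading.
Error = (1.519 / 100) * 164.2
Error = 0.01519 * 164.2
Error = 2.4942

2.4942


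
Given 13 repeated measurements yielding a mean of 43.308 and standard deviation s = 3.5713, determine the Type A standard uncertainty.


The standard uncertainty for Type A evaluation is u = s / sqrt(n).
u = 3.5713 / sqrt(13)
u = 3.5713 / 3.6056
u = 0.9905

0.9905


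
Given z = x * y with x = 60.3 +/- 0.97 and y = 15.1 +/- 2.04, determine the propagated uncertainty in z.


For a product z = x*y, the relative uncertainty is:
uz/z = sqrt((ux/x)^2 + (uy/y)^2)
Relative uncertainties: ux/x = 0.97/60.3 = 0.016086
uy/y = 2.04/15.1 = 0.135099
z = 60.3 * 15.1 = 910.5
uz = 910.5 * sqrt(0.016086^2 + 0.135099^2) = 123.881

123.881


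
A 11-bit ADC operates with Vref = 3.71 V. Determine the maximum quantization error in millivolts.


The maximum quantization error is +/- LSB/2.
LSB = Vref / 2^n = 3.71 / 2048 = 0.00181152 V
Max error = LSB / 2 = 0.00181152 / 2 = 0.00090576 V
Max error = 0.9058 mV

0.9058 mV


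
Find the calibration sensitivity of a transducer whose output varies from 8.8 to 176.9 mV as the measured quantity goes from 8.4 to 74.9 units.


Sensitivity = (y2 - y1) / (x2 - x1).
S = (176.9 - 8.8) / (74.9 - 8.4)
S = 168.1 / 66.5
S = 2.5278 mV/unit

2.5278 mV/unit


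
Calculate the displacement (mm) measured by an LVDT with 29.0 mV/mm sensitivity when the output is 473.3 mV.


Displacement = Vout / sensitivity.
d = 473.3 / 29.0
d = 16.321 mm

16.321 mm


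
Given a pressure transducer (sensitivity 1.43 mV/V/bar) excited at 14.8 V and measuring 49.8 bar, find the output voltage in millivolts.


Output = sensitivity * Vex * P.
Vout = 1.43 * 14.8 * 49.8
Vout = 21.164 * 49.8
Vout = 1053.97 mV

1053.97 mV


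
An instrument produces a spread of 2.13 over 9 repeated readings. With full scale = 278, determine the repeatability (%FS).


Repeatability = (spread / full scale) * 100%.
R = (2.13 / 278) * 100
R = 0.766 %FS

0.766 %FS


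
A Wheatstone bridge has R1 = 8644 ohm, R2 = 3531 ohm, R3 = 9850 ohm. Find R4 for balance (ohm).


At balance: R1*R4 = R2*R3, so R4 = R2*R3/R1.
R4 = 3531 * 9850 / 8644
R4 = 34780350 / 8644
R4 = 4023.64 ohm

4023.64 ohm


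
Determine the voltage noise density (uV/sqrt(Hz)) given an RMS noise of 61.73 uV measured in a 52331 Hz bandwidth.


Noise spectral density = Vrms / sqrt(BW).
NSD = 61.73 / sqrt(52331)
NSD = 61.73 / 228.7597
NSD = 0.2698 uV/sqrt(Hz)

0.2698 uV/sqrt(Hz)


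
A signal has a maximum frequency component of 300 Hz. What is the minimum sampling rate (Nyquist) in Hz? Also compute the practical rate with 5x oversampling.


By Nyquist theorem, fs_min = 2 * fmax.
fs_min = 2 * 300 = 600 Hz
Practical rate = 5 * fs_min = 5 * 600 = 3000 Hz

fs_min = 600 Hz, fs_practical = 3000 Hz


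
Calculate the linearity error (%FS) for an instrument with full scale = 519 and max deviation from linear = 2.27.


Linearity error = (max deviation / full scale) * 100%.
Linearity = (2.27 / 519) * 100
Linearity = 0.437 %FS

0.437 %FS


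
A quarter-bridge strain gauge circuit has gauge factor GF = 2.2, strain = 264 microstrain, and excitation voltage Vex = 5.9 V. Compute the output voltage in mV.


Quarter bridge output: Vout = (GF * epsilon * Vex) / 4.
Vout = (2.2 * 264e-6 * 5.9) / 4
Vout = 0.00342672 / 4 V
Vout = 0.00085668 V = 0.8567 mV

0.8567 mV


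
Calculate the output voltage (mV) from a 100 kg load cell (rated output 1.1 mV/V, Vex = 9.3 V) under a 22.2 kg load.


Vout = rated_output * Vex * (load / capacity).
Vout = 1.1 * 9.3 * (22.2 / 100)
Vout = 1.1 * 9.3 * 0.222
Vout = 2.271 mV

2.271 mV


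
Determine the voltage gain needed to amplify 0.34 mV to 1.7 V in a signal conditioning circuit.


Gain = Vout / Vin (converting to same units).
G = 1.7 V / 0.34 mV
G = 1700.0 mV / 0.34 mV
G = 5000.0

5000.0


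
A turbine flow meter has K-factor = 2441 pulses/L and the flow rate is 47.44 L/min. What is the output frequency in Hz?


Frequency = K * Q / 60 (converting L/min to L/s).
f = 2441 * 47.44 / 60
f = 115801.04 / 60
f = 1930.02 Hz

1930.02 Hz


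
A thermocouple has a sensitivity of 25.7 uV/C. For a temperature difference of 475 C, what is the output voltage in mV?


The thermocouple output V = sensitivity * dT.
V = 25.7 uV/C * 475 C
V = 12207.5 uV
V = 12.207 mV

12.207 mV


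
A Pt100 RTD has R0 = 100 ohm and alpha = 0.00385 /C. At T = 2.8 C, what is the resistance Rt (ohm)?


The RTD equation: Rt = R0 * (1 + alpha * T).
Rt = 100 * (1 + 0.00385 * 2.8)
Rt = 100 * (1 + 0.01078)
Rt = 100 * 1.01078
Rt = 101.078 ohm

101.078 ohm


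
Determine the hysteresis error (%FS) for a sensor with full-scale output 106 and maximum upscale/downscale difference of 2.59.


Hysteresis = (max difference / full scale) * 100%.
H = (2.59 / 106) * 100
H = 2.443 %FS

2.443 %FS


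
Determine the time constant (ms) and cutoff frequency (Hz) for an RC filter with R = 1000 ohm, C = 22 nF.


Time constant: tau = R * C.
tau = 1000 * 2.20e-08 = 2.2e-05 s
tau = 0.022 ms
Cutoff frequency: fc = 1 / (2*pi*R*C).
fc = 1 / (2*pi*2.2e-05) = 7234.32 Hz

tau = 0.022 ms, fc = 7234.32 Hz


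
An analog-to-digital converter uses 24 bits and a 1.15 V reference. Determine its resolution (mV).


The resolution (LSB) of an ADC is Vref / 2^n.
LSB = 1.15 / 2^24
LSB = 1.15 / 16777216
LSB = 7e-08 V = 6.855e-05 mV

6.855e-05 mV


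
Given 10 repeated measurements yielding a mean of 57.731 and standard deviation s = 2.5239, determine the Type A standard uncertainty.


The standard uncertainty for Type A evaluation is u = s / sqrt(n).
u = 2.5239 / sqrt(10)
u = 2.5239 / 3.1623
u = 0.7981

0.7981


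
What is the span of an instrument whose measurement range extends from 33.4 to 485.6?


Span = upper range - lower range.
Span = 485.6 - (33.4)
Span = 452.2

452.2


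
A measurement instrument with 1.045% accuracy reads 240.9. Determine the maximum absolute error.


Absolute error = (accuracy% / 100) * reading.
Error = (1.045 / 100) * 240.9
Error = 0.01045 * 240.9
Error = 2.5174

2.5174


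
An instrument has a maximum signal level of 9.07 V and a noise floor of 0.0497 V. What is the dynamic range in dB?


Dynamic range = 20 * log10(Vmax / Vnoise).
DR = 20 * log10(9.07 / 0.0497)
DR = 20 * log10(182.49)
DR = 45.23 dB

45.23 dB


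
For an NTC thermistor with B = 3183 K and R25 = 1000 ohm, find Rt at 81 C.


NTC thermistor equation: Rt = R25 * exp(B * (1/T - 1/T25)).
T in Kelvin: 354.15 K, T25 = 298.15 K
1/T - 1/T25 = 1/354.15 - 1/298.15 = -0.00053035
B * (1/T - 1/T25) = 3183 * -0.00053035 = -1.6881
Rt = 1000 * exp(-1.6881) = 184.9 ohm

184.9 ohm


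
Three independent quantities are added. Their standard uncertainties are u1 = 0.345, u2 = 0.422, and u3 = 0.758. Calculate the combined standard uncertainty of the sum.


For a sum of independent quantities, uc = sqrt(u1^2 + u2^2 + u3^2).
uc = sqrt(0.345^2 + 0.422^2 + 0.758^2)
uc = sqrt(0.119025 + 0.178084 + 0.574564)
uc = 0.9336

0.9336


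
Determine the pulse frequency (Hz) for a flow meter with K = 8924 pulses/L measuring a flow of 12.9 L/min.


Frequency = K * Q / 60 (converting L/min to L/s).
f = 8924 * 12.9 / 60
f = 115119.6 / 60
f = 1918.66 Hz

1918.66 Hz


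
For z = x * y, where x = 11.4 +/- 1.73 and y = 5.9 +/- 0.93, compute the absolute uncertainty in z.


For a product z = x*y, the relative uncertainty is:
uz/z = sqrt((ux/x)^2 + (uy/y)^2)
Relative uncertainties: ux/x = 1.73/11.4 = 0.151754
uy/y = 0.93/5.9 = 0.157627
z = 11.4 * 5.9 = 67.3
uz = 67.3 * sqrt(0.151754^2 + 0.157627^2) = 14.717

14.717


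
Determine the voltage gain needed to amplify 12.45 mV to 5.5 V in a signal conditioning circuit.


Gain = Vout / Vin (converting to same units).
G = 5.5 V / 12.45 mV
G = 5500.0 mV / 12.45 mV
G = 441.77

441.77


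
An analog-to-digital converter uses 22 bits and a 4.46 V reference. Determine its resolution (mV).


The resolution (LSB) of an ADC is Vref / 2^n.
LSB = 4.46 / 2^22
LSB = 4.46 / 4194304
LSB = 1.06e-06 V = 0.00106335 mV

0.00106335 mV


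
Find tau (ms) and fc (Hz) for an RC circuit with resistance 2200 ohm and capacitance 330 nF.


Time constant: tau = R * C.
tau = 2200 * 3.30e-07 = 0.000726 s
tau = 0.726 ms
Cutoff frequency: fc = 1 / (2*pi*R*C).
fc = 1 / (2*pi*0.000726) = 219.22 Hz

tau = 0.726 ms, fc = 219.22 Hz


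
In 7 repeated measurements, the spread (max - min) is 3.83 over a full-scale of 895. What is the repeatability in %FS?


Repeatability = (spread / full scale) * 100%.
R = (3.83 / 895) * 100
R = 0.428 %FS

0.428 %FS


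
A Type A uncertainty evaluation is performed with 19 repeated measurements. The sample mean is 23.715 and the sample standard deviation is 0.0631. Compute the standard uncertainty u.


The standard uncertainty for Type A evaluation is u = s / sqrt(n).
u = 0.0631 / sqrt(19)
u = 0.0631 / 4.3589
u = 0.0145

0.0145


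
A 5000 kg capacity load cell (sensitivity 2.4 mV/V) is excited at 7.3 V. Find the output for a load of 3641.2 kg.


Vout = rated_output * Vex * (load / capacity).
Vout = 2.4 * 7.3 * (3641.2 / 5000)
Vout = 2.4 * 7.3 * 0.72824
Vout = 12.759 mV

12.759 mV


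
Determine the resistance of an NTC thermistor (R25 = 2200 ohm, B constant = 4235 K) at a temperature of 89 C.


NTC thermistor equation: Rt = R25 * exp(B * (1/T - 1/T25)).
T in Kelvin: 362.15 K, T25 = 298.15 K
1/T - 1/T25 = 1/362.15 - 1/298.15 = -0.00059273
B * (1/T - 1/T25) = 4235 * -0.00059273 = -2.5102
Rt = 2200 * exp(-2.5102) = 178.8 ohm

178.8 ohm


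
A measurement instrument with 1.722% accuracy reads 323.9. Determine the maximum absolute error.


Absolute error = (accuracy% / 100) * reading.
Error = (1.722 / 100) * 323.9
Error = 0.01722 * 323.9
Error = 5.5776

5.5776


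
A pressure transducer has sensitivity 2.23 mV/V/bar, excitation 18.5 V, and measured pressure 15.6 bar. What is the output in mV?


Output = sensitivity * Vex * P.
Vout = 2.23 * 18.5 * 15.6
Vout = 41.255 * 15.6
Vout = 643.58 mV

643.58 mV


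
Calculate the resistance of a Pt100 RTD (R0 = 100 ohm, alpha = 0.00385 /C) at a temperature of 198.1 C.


The RTD equation: Rt = R0 * (1 + alpha * T).
Rt = 100 * (1 + 0.00385 * 198.1)
Rt = 100 * (1 + 0.762685)
Rt = 100 * 1.762685
Rt = 176.269 ohm

176.269 ohm


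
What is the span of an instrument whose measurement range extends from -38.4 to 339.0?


Span = upper range - lower range.
Span = 339.0 - (-38.4)
Span = 377.4

377.4


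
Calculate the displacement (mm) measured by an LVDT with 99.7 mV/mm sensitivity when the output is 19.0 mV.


Displacement = Vout / sensitivity.
d = 19.0 / 99.7
d = 0.191 mm

0.191 mm


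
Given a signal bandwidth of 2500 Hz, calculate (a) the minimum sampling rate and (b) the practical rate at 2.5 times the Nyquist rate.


By Nyquist theorem, fs_min = 2 * fmax.
fs_min = 2 * 2500 = 5000 Hz
Practical rate = 2.5 * fs_min = 2.5 * 5000 = 12500 Hz

fs_min = 5000 Hz, fs_practical = 12500 Hz


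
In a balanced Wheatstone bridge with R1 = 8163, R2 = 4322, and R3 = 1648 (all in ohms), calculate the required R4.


At balance: R1*R4 = R2*R3, so R4 = R2*R3/R1.
R4 = 4322 * 1648 / 8163
R4 = 7122656 / 8163
R4 = 872.55 ohm

872.55 ohm


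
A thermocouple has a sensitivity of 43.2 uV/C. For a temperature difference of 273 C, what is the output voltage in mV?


The thermocouple output V = sensitivity * dT.
V = 43.2 uV/C * 273 C
V = 11793.6 uV
V = 11.794 mV

11.794 mV


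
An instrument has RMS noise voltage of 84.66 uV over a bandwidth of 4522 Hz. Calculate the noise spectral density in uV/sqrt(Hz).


Noise spectral density = Vrms / sqrt(BW).
NSD = 84.66 / sqrt(4522)
NSD = 84.66 / 67.2458
NSD = 1.259 uV/sqrt(Hz)

1.259 uV/sqrt(Hz)


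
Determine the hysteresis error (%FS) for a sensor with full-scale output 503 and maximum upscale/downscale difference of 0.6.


Hysteresis = (max difference / full scale) * 100%.
H = (0.6 / 503) * 100
H = 0.119 %FS

0.119 %FS


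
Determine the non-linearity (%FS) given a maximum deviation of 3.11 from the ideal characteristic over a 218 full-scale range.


Linearity error = (max deviation / full scale) * 100%.
Linearity = (3.11 / 218) * 100
Linearity = 1.427 %FS

1.427 %FS


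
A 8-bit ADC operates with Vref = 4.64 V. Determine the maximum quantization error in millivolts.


The maximum quantization error is +/- LSB/2.
LSB = Vref / 2^n = 4.64 / 256 = 0.018125 V
Max error = LSB / 2 = 0.018125 / 2 = 0.0090625 V
Max error = 9.0625 mV

9.0625 mV


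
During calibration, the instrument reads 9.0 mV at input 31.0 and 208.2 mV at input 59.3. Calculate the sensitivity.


Sensitivity = (y2 - y1) / (x2 - x1).
S = (208.2 - 9.0) / (59.3 - 31.0)
S = 199.2 / 28.3
S = 7.0389 mV/unit

7.0389 mV/unit


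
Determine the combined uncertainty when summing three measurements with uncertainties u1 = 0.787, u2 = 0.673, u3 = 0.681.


For a sum of independent quantities, uc = sqrt(u1^2 + u2^2 + u3^2).
uc = sqrt(0.787^2 + 0.673^2 + 0.681^2)
uc = sqrt(0.619369 + 0.452929 + 0.463761)
uc = 1.2394

1.2394


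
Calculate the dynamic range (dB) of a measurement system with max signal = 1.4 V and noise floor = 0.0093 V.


Dynamic range = 20 * log10(Vmax / Vnoise).
DR = 20 * log10(1.4 / 0.0093)
DR = 20 * log10(150.54)
DR = 43.55 dB

43.55 dB


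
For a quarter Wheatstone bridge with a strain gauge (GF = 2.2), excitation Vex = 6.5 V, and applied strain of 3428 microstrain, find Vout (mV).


Quarter bridge output: Vout = (GF * epsilon * Vex) / 4.
Vout = (2.2 * 3428e-6 * 6.5) / 4
Vout = 0.0490204 / 4 V
Vout = 0.0122551 V = 12.2551 mV

12.2551 mV


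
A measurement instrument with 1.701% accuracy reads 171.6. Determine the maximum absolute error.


Absolute error = (accuracy% / 100) * reading.
Error = (1.701 / 100) * 171.6
Error = 0.01701 * 171.6
Error = 2.9189

2.9189


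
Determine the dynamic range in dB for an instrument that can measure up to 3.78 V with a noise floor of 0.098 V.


Dynamic range = 20 * log10(Vmax / Vnoise).
DR = 20 * log10(3.78 / 0.098)
DR = 20 * log10(38.57)
DR = 31.73 dB

31.73 dB


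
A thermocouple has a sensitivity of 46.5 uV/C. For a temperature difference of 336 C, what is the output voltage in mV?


The thermocouple output V = sensitivity * dT.
V = 46.5 uV/C * 336 C
V = 15624.0 uV
V = 15.624 mV

15.624 mV


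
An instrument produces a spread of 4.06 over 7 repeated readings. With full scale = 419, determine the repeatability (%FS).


Repeatability = (spread / full scale) * 100%.
R = (4.06 / 419) * 100
R = 0.969 %FS

0.969 %FS
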